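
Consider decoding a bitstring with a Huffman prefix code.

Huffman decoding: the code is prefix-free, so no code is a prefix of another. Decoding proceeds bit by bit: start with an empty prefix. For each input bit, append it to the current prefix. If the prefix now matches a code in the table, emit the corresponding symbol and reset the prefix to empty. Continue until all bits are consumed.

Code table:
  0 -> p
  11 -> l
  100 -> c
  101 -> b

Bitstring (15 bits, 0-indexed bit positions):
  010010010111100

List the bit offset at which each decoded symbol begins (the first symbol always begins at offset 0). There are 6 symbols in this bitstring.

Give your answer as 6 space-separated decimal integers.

Answer: 0 1 4 7 10 12

Derivation:
Bit 0: prefix='0' -> emit 'p', reset
Bit 1: prefix='1' (no match yet)
Bit 2: prefix='10' (no match yet)
Bit 3: prefix='100' -> emit 'c', reset
Bit 4: prefix='1' (no match yet)
Bit 5: prefix='10' (no match yet)
Bit 6: prefix='100' -> emit 'c', reset
Bit 7: prefix='1' (no match yet)
Bit 8: prefix='10' (no match yet)
Bit 9: prefix='101' -> emit 'b', reset
Bit 10: prefix='1' (no match yet)
Bit 11: prefix='11' -> emit 'l', reset
Bit 12: prefix='1' (no match yet)
Bit 13: prefix='10' (no match yet)
Bit 14: prefix='100' -> emit 'c', reset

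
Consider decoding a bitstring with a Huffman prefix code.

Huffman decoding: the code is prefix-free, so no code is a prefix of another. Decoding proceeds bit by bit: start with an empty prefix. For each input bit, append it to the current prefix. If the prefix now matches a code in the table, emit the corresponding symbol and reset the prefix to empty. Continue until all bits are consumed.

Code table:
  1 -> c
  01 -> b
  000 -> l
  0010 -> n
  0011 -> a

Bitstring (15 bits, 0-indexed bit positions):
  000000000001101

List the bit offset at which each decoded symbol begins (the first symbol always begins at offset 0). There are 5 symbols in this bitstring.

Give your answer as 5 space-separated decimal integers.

Answer: 0 3 6 9 13

Derivation:
Bit 0: prefix='0' (no match yet)
Bit 1: prefix='00' (no match yet)
Bit 2: prefix='000' -> emit 'l', reset
Bit 3: prefix='0' (no match yet)
Bit 4: prefix='00' (no match yet)
Bit 5: prefix='000' -> emit 'l', reset
Bit 6: prefix='0' (no match yet)
Bit 7: prefix='00' (no match yet)
Bit 8: prefix='000' -> emit 'l', reset
Bit 9: prefix='0' (no match yet)
Bit 10: prefix='00' (no match yet)
Bit 11: prefix='001' (no match yet)
Bit 12: prefix='0011' -> emit 'a', reset
Bit 13: prefix='0' (no match yet)
Bit 14: prefix='01' -> emit 'b', reset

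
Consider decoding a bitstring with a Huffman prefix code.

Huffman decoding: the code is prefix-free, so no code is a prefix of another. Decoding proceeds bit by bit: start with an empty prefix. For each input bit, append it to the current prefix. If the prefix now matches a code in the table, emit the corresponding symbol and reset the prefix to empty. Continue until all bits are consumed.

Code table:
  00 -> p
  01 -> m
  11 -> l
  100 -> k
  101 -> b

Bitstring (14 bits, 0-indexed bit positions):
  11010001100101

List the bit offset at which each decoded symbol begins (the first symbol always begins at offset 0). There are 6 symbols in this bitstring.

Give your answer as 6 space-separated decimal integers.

Answer: 0 2 4 6 8 11

Derivation:
Bit 0: prefix='1' (no match yet)
Bit 1: prefix='11' -> emit 'l', reset
Bit 2: prefix='0' (no match yet)
Bit 3: prefix='01' -> emit 'm', reset
Bit 4: prefix='0' (no match yet)
Bit 5: prefix='00' -> emit 'p', reset
Bit 6: prefix='0' (no match yet)
Bit 7: prefix='01' -> emit 'm', reset
Bit 8: prefix='1' (no match yet)
Bit 9: prefix='10' (no match yet)
Bit 10: prefix='100' -> emit 'k', reset
Bit 11: prefix='1' (no match yet)
Bit 12: prefix='10' (no match yet)
Bit 13: prefix='101' -> emit 'b', reset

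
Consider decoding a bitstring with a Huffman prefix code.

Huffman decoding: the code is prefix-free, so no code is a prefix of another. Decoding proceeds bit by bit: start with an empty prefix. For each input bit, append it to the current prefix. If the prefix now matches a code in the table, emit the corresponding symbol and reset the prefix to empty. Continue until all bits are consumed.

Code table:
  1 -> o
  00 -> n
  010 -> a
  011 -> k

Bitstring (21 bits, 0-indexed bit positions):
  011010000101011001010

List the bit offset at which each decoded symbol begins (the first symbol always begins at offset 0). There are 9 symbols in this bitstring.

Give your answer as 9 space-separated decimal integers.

Answer: 0 3 6 8 11 12 15 17 18

Derivation:
Bit 0: prefix='0' (no match yet)
Bit 1: prefix='01' (no match yet)
Bit 2: prefix='011' -> emit 'k', reset
Bit 3: prefix='0' (no match yet)
Bit 4: prefix='01' (no match yet)
Bit 5: prefix='010' -> emit 'a', reset
Bit 6: prefix='0' (no match yet)
Bit 7: prefix='00' -> emit 'n', reset
Bit 8: prefix='0' (no match yet)
Bit 9: prefix='01' (no match yet)
Bit 10: prefix='010' -> emit 'a', reset
Bit 11: prefix='1' -> emit 'o', reset
Bit 12: prefix='0' (no match yet)
Bit 13: prefix='01' (no match yet)
Bit 14: prefix='011' -> emit 'k', reset
Bit 15: prefix='0' (no match yet)
Bit 16: prefix='00' -> emit 'n', reset
Bit 17: prefix='1' -> emit 'o', reset
Bit 18: prefix='0' (no match yet)
Bit 19: prefix='01' (no match yet)
Bit 20: prefix='010' -> emit 'a', reset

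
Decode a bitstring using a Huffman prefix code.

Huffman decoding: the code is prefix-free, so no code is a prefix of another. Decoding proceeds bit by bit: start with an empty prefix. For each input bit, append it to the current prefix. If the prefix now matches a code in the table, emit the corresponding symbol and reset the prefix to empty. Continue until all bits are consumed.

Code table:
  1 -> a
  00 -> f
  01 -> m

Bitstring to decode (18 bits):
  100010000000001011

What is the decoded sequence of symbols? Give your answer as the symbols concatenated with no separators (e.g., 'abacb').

Bit 0: prefix='1' -> emit 'a', reset
Bit 1: prefix='0' (no match yet)
Bit 2: prefix='00' -> emit 'f', reset
Bit 3: prefix='0' (no match yet)
Bit 4: prefix='01' -> emit 'm', reset
Bit 5: prefix='0' (no match yet)
Bit 6: prefix='00' -> emit 'f', reset
Bit 7: prefix='0' (no match yet)
Bit 8: prefix='00' -> emit 'f', reset
Bit 9: prefix='0' (no match yet)
Bit 10: prefix='00' -> emit 'f', reset
Bit 11: prefix='0' (no match yet)
Bit 12: prefix='00' -> emit 'f', reset
Bit 13: prefix='0' (no match yet)
Bit 14: prefix='01' -> emit 'm', reset
Bit 15: prefix='0' (no match yet)
Bit 16: prefix='01' -> emit 'm', reset
Bit 17: prefix='1' -> emit 'a', reset

Answer: afmffffmma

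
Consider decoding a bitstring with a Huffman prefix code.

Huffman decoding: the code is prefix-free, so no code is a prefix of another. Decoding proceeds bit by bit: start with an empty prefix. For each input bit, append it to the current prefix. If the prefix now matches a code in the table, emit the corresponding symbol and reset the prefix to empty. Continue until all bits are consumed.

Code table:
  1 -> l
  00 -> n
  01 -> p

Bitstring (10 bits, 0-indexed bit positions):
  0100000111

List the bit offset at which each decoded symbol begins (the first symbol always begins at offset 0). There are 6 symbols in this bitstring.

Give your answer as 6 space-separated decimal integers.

Bit 0: prefix='0' (no match yet)
Bit 1: prefix='01' -> emit 'p', reset
Bit 2: prefix='0' (no match yet)
Bit 3: prefix='00' -> emit 'n', reset
Bit 4: prefix='0' (no match yet)
Bit 5: prefix='00' -> emit 'n', reset
Bit 6: prefix='0' (no match yet)
Bit 7: prefix='01' -> emit 'p', reset
Bit 8: prefix='1' -> emit 'l', reset
Bit 9: prefix='1' -> emit 'l', reset

Answer: 0 2 4 6 8 9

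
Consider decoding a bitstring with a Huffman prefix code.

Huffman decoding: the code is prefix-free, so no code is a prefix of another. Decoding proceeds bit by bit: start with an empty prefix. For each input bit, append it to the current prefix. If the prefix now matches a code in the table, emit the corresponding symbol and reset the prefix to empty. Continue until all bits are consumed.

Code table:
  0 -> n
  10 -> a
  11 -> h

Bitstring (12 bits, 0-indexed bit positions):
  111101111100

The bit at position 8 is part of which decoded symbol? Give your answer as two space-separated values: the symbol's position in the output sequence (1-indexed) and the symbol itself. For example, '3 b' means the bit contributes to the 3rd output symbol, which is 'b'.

Bit 0: prefix='1' (no match yet)
Bit 1: prefix='11' -> emit 'h', reset
Bit 2: prefix='1' (no match yet)
Bit 3: prefix='11' -> emit 'h', reset
Bit 4: prefix='0' -> emit 'n', reset
Bit 5: prefix='1' (no match yet)
Bit 6: prefix='11' -> emit 'h', reset
Bit 7: prefix='1' (no match yet)
Bit 8: prefix='11' -> emit 'h', reset
Bit 9: prefix='1' (no match yet)
Bit 10: prefix='10' -> emit 'a', reset
Bit 11: prefix='0' -> emit 'n', reset

Answer: 5 h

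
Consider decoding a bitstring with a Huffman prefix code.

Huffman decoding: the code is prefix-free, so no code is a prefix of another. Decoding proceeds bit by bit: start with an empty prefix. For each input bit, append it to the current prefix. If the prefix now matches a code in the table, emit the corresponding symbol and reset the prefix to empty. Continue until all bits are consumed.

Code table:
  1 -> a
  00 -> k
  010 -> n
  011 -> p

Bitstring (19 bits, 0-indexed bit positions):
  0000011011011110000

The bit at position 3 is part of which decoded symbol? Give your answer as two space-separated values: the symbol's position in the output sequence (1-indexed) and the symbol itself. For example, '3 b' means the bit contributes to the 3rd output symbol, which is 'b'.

Bit 0: prefix='0' (no match yet)
Bit 1: prefix='00' -> emit 'k', reset
Bit 2: prefix='0' (no match yet)
Bit 3: prefix='00' -> emit 'k', reset
Bit 4: prefix='0' (no match yet)
Bit 5: prefix='01' (no match yet)
Bit 6: prefix='011' -> emit 'p', reset
Bit 7: prefix='0' (no match yet)

Answer: 2 k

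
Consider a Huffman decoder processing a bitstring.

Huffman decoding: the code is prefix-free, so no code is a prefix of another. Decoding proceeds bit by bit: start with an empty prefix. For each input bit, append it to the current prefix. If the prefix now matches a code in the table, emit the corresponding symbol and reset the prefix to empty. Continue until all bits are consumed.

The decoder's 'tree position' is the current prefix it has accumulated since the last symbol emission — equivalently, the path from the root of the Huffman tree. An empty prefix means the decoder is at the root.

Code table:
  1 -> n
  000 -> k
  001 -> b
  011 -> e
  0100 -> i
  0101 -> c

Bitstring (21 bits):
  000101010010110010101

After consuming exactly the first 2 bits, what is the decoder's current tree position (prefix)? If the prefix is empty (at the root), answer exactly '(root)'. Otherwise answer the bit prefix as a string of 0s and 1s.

Answer: 00

Derivation:
Bit 0: prefix='0' (no match yet)
Bit 1: prefix='00' (no match yet)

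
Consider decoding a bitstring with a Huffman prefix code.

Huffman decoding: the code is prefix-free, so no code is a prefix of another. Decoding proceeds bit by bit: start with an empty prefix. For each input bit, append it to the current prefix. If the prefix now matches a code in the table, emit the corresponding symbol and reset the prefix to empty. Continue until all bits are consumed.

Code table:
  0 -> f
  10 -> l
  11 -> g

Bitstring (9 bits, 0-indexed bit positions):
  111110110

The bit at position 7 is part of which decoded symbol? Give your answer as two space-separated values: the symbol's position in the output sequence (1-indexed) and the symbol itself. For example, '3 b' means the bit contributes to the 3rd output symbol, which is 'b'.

Answer: 4 g

Derivation:
Bit 0: prefix='1' (no match yet)
Bit 1: prefix='11' -> emit 'g', reset
Bit 2: prefix='1' (no match yet)
Bit 3: prefix='11' -> emit 'g', reset
Bit 4: prefix='1' (no match yet)
Bit 5: prefix='10' -> emit 'l', reset
Bit 6: prefix='1' (no match yet)
Bit 7: prefix='11' -> emit 'g', reset
Bit 8: prefix='0' -> emit 'f', reset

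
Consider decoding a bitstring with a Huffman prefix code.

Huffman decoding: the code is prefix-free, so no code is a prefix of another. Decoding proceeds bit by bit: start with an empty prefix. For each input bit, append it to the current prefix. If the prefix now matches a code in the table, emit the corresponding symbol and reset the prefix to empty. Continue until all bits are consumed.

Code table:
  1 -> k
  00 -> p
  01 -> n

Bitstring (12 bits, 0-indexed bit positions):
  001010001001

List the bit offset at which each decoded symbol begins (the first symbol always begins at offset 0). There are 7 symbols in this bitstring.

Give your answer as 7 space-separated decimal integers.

Bit 0: prefix='0' (no match yet)
Bit 1: prefix='00' -> emit 'p', reset
Bit 2: prefix='1' -> emit 'k', reset
Bit 3: prefix='0' (no match yet)
Bit 4: prefix='01' -> emit 'n', reset
Bit 5: prefix='0' (no match yet)
Bit 6: prefix='00' -> emit 'p', reset
Bit 7: prefix='0' (no match yet)
Bit 8: prefix='01' -> emit 'n', reset
Bit 9: prefix='0' (no match yet)
Bit 10: prefix='00' -> emit 'p', reset
Bit 11: prefix='1' -> emit 'k', reset

Answer: 0 2 3 5 7 9 11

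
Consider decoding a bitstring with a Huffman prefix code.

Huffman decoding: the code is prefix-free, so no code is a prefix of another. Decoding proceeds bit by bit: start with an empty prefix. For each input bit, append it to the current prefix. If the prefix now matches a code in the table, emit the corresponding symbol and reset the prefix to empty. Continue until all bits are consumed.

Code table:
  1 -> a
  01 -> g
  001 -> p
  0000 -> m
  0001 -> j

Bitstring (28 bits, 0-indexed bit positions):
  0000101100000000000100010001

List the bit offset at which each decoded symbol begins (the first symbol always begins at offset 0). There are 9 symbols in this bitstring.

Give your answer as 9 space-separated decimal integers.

Bit 0: prefix='0' (no match yet)
Bit 1: prefix='00' (no match yet)
Bit 2: prefix='000' (no match yet)
Bit 3: prefix='0000' -> emit 'm', reset
Bit 4: prefix='1' -> emit 'a', reset
Bit 5: prefix='0' (no match yet)
Bit 6: prefix='01' -> emit 'g', reset
Bit 7: prefix='1' -> emit 'a', reset
Bit 8: prefix='0' (no match yet)
Bit 9: prefix='00' (no match yet)
Bit 10: prefix='000' (no match yet)
Bit 11: prefix='0000' -> emit 'm', reset
Bit 12: prefix='0' (no match yet)
Bit 13: prefix='00' (no match yet)
Bit 14: prefix='000' (no match yet)
Bit 15: prefix='0000' -> emit 'm', reset
Bit 16: prefix='0' (no match yet)
Bit 17: prefix='00' (no match yet)
Bit 18: prefix='000' (no match yet)
Bit 19: prefix='0001' -> emit 'j', reset
Bit 20: prefix='0' (no match yet)
Bit 21: prefix='00' (no match yet)
Bit 22: prefix='000' (no match yet)
Bit 23: prefix='0001' -> emit 'j', reset
Bit 24: prefix='0' (no match yet)
Bit 25: prefix='00' (no match yet)
Bit 26: prefix='000' (no match yet)
Bit 27: prefix='0001' -> emit 'j', reset

Answer: 0 4 5 7 8 12 16 20 24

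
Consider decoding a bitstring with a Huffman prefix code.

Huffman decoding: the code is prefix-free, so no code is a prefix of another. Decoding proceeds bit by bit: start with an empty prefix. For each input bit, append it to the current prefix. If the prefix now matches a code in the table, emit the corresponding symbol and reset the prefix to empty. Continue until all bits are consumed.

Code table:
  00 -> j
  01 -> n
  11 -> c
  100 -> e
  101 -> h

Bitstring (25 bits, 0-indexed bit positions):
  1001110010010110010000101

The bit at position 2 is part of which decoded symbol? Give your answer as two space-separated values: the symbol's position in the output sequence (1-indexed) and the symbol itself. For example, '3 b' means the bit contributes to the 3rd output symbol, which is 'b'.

Answer: 1 e

Derivation:
Bit 0: prefix='1' (no match yet)
Bit 1: prefix='10' (no match yet)
Bit 2: prefix='100' -> emit 'e', reset
Bit 3: prefix='1' (no match yet)
Bit 4: prefix='11' -> emit 'c', reset
Bit 5: prefix='1' (no match yet)
Bit 6: prefix='10' (no match yet)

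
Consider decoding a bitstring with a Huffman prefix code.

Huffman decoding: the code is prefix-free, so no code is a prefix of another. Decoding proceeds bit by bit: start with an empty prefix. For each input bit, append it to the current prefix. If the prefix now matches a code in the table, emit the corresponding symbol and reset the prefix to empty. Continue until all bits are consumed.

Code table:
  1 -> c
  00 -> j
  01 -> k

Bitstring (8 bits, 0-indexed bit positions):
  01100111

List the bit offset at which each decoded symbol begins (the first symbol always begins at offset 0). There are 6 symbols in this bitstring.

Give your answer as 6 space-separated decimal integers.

Answer: 0 2 3 5 6 7

Derivation:
Bit 0: prefix='0' (no match yet)
Bit 1: prefix='01' -> emit 'k', reset
Bit 2: prefix='1' -> emit 'c', reset
Bit 3: prefix='0' (no match yet)
Bit 4: prefix='00' -> emit 'j', reset
Bit 5: prefix='1' -> emit 'c', reset
Bit 6: prefix='1' -> emit 'c', reset
Bit 7: prefix='1' -> emit 'c', reset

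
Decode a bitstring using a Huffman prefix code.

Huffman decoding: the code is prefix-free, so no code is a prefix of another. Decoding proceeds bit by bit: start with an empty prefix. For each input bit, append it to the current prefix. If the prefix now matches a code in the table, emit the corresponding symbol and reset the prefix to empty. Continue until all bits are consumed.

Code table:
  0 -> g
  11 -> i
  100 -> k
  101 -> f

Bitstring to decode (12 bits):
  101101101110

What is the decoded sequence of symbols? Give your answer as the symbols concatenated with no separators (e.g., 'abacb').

Bit 0: prefix='1' (no match yet)
Bit 1: prefix='10' (no match yet)
Bit 2: prefix='101' -> emit 'f', reset
Bit 3: prefix='1' (no match yet)
Bit 4: prefix='10' (no match yet)
Bit 5: prefix='101' -> emit 'f', reset
Bit 6: prefix='1' (no match yet)
Bit 7: prefix='10' (no match yet)
Bit 8: prefix='101' -> emit 'f', reset
Bit 9: prefix='1' (no match yet)
Bit 10: prefix='11' -> emit 'i', reset
Bit 11: prefix='0' -> emit 'g', reset

Answer: fffig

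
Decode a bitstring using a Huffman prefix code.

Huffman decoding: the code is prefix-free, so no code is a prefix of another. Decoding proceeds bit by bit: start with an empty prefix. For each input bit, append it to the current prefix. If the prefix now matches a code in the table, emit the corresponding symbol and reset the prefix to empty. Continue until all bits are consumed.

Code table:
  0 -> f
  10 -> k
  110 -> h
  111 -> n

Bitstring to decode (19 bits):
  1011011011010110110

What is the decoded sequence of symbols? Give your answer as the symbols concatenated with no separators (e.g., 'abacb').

Answer: khhhkhh

Derivation:
Bit 0: prefix='1' (no match yet)
Bit 1: prefix='10' -> emit 'k', reset
Bit 2: prefix='1' (no match yet)
Bit 3: prefix='11' (no match yet)
Bit 4: prefix='110' -> emit 'h', reset
Bit 5: prefix='1' (no match yet)
Bit 6: prefix='11' (no match yet)
Bit 7: prefix='110' -> emit 'h', reset
Bit 8: prefix='1' (no match yet)
Bit 9: prefix='11' (no match yet)
Bit 10: prefix='110' -> emit 'h', reset
Bit 11: prefix='1' (no match yet)
Bit 12: prefix='10' -> emit 'k', reset
Bit 13: prefix='1' (no match yet)
Bit 14: prefix='11' (no match yet)
Bit 15: prefix='110' -> emit 'h', reset
Bit 16: prefix='1' (no match yet)
Bit 17: prefix='11' (no match yet)
Bit 18: prefix='110' -> emit 'h', reset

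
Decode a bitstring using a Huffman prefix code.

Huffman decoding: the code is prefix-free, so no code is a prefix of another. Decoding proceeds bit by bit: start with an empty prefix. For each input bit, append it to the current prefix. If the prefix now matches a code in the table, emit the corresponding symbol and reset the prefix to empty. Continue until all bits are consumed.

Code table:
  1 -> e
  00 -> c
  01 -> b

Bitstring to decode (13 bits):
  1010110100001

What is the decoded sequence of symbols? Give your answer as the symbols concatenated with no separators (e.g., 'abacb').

Bit 0: prefix='1' -> emit 'e', reset
Bit 1: prefix='0' (no match yet)
Bit 2: prefix='01' -> emit 'b', reset
Bit 3: prefix='0' (no match yet)
Bit 4: prefix='01' -> emit 'b', reset
Bit 5: prefix='1' -> emit 'e', reset
Bit 6: prefix='0' (no match yet)
Bit 7: prefix='01' -> emit 'b', reset
Bit 8: prefix='0' (no match yet)
Bit 9: prefix='00' -> emit 'c', reset
Bit 10: prefix='0' (no match yet)
Bit 11: prefix='00' -> emit 'c', reset
Bit 12: prefix='1' -> emit 'e', reset

Answer: ebbebcce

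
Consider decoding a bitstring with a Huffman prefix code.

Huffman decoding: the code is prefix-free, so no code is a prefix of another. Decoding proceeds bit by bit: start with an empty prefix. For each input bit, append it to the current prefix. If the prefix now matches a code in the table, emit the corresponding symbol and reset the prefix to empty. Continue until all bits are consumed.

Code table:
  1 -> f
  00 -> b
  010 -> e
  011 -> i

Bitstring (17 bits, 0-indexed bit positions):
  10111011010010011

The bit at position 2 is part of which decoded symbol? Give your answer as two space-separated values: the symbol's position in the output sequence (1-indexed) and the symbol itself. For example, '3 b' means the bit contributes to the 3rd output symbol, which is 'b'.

Bit 0: prefix='1' -> emit 'f', reset
Bit 1: prefix='0' (no match yet)
Bit 2: prefix='01' (no match yet)
Bit 3: prefix='011' -> emit 'i', reset
Bit 4: prefix='1' -> emit 'f', reset
Bit 5: prefix='0' (no match yet)
Bit 6: prefix='01' (no match yet)

Answer: 2 i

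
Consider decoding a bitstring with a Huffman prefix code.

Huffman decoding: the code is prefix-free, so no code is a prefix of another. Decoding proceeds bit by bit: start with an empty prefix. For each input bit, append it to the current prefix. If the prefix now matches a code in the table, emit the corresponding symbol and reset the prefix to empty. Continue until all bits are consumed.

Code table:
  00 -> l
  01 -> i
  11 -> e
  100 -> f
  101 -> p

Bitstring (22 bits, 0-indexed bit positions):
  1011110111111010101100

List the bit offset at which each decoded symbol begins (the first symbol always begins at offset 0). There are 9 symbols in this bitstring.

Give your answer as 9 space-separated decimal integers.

Bit 0: prefix='1' (no match yet)
Bit 1: prefix='10' (no match yet)
Bit 2: prefix='101' -> emit 'p', reset
Bit 3: prefix='1' (no match yet)
Bit 4: prefix='11' -> emit 'e', reset
Bit 5: prefix='1' (no match yet)
Bit 6: prefix='10' (no match yet)
Bit 7: prefix='101' -> emit 'p', reset
Bit 8: prefix='1' (no match yet)
Bit 9: prefix='11' -> emit 'e', reset
Bit 10: prefix='1' (no match yet)
Bit 11: prefix='11' -> emit 'e', reset
Bit 12: prefix='1' (no match yet)
Bit 13: prefix='10' (no match yet)
Bit 14: prefix='101' -> emit 'p', reset
Bit 15: prefix='0' (no match yet)
Bit 16: prefix='01' -> emit 'i', reset
Bit 17: prefix='0' (no match yet)
Bit 18: prefix='01' -> emit 'i', reset
Bit 19: prefix='1' (no match yet)
Bit 20: prefix='10' (no match yet)
Bit 21: prefix='100' -> emit 'f', reset

Answer: 0 3 5 8 10 12 15 17 19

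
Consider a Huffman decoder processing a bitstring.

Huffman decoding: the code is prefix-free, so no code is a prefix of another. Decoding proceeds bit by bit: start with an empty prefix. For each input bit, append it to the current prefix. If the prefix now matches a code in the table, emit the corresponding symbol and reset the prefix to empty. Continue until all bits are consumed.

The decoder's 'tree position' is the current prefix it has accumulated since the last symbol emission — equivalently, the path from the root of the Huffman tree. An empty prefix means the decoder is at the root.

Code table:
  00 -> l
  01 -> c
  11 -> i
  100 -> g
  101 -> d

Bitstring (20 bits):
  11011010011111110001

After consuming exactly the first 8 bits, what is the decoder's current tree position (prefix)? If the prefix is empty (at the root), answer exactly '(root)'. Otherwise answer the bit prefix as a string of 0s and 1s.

Bit 0: prefix='1' (no match yet)
Bit 1: prefix='11' -> emit 'i', reset
Bit 2: prefix='0' (no match yet)
Bit 3: prefix='01' -> emit 'c', reset
Bit 4: prefix='1' (no match yet)
Bit 5: prefix='10' (no match yet)
Bit 6: prefix='101' -> emit 'd', reset
Bit 7: prefix='0' (no match yet)

Answer: 0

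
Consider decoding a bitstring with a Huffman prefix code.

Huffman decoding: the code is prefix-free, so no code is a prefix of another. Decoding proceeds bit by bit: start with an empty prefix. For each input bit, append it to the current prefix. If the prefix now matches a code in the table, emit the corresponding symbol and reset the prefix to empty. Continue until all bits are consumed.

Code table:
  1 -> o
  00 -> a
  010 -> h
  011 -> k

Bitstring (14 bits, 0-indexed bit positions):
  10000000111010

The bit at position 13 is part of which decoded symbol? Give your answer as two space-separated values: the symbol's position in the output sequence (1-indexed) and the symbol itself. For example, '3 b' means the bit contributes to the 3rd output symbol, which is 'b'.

Answer: 7 h

Derivation:
Bit 0: prefix='1' -> emit 'o', reset
Bit 1: prefix='0' (no match yet)
Bit 2: prefix='00' -> emit 'a', reset
Bit 3: prefix='0' (no match yet)
Bit 4: prefix='00' -> emit 'a', reset
Bit 5: prefix='0' (no match yet)
Bit 6: prefix='00' -> emit 'a', reset
Bit 7: prefix='0' (no match yet)
Bit 8: prefix='01' (no match yet)
Bit 9: prefix='011' -> emit 'k', reset
Bit 10: prefix='1' -> emit 'o', reset
Bit 11: prefix='0' (no match yet)
Bit 12: prefix='01' (no match yet)
Bit 13: prefix='010' -> emit 'h', reset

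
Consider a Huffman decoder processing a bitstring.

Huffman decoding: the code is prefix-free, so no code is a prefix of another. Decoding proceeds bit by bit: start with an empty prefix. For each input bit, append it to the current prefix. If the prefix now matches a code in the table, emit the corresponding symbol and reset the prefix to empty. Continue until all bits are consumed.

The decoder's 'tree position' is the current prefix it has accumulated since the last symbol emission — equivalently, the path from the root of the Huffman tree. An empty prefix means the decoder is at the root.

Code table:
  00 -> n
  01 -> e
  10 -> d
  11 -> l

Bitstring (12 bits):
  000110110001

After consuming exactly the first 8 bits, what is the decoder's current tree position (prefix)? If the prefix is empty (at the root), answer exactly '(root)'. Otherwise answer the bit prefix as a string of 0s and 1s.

Bit 0: prefix='0' (no match yet)
Bit 1: prefix='00' -> emit 'n', reset
Bit 2: prefix='0' (no match yet)
Bit 3: prefix='01' -> emit 'e', reset
Bit 4: prefix='1' (no match yet)
Bit 5: prefix='10' -> emit 'd', reset
Bit 6: prefix='1' (no match yet)
Bit 7: prefix='11' -> emit 'l', reset

Answer: (root)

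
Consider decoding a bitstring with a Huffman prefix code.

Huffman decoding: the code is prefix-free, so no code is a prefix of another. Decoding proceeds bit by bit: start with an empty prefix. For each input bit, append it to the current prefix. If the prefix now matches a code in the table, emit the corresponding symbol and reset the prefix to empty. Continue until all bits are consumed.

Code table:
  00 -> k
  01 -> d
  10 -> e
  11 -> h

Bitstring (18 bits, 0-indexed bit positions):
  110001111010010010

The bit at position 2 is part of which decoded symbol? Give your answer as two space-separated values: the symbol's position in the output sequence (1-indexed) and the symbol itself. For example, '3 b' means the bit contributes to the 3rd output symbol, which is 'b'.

Answer: 2 k

Derivation:
Bit 0: prefix='1' (no match yet)
Bit 1: prefix='11' -> emit 'h', reset
Bit 2: prefix='0' (no match yet)
Bit 3: prefix='00' -> emit 'k', reset
Bit 4: prefix='0' (no match yet)
Bit 5: prefix='01' -> emit 'd', reset
Bit 6: prefix='1' (no match yet)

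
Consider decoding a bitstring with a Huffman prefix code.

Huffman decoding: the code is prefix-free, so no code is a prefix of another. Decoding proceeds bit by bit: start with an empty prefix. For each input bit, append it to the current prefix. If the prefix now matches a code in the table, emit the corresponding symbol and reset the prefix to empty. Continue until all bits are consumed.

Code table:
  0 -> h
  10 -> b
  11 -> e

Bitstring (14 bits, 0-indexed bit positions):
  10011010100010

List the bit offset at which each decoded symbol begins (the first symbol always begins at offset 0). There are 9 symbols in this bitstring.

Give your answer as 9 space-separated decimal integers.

Bit 0: prefix='1' (no match yet)
Bit 1: prefix='10' -> emit 'b', reset
Bit 2: prefix='0' -> emit 'h', reset
Bit 3: prefix='1' (no match yet)
Bit 4: prefix='11' -> emit 'e', reset
Bit 5: prefix='0' -> emit 'h', reset
Bit 6: prefix='1' (no match yet)
Bit 7: prefix='10' -> emit 'b', reset
Bit 8: prefix='1' (no match yet)
Bit 9: prefix='10' -> emit 'b', reset
Bit 10: prefix='0' -> emit 'h', reset
Bit 11: prefix='0' -> emit 'h', reset
Bit 12: prefix='1' (no match yet)
Bit 13: prefix='10' -> emit 'b', reset

Answer: 0 2 3 5 6 8 10 11 12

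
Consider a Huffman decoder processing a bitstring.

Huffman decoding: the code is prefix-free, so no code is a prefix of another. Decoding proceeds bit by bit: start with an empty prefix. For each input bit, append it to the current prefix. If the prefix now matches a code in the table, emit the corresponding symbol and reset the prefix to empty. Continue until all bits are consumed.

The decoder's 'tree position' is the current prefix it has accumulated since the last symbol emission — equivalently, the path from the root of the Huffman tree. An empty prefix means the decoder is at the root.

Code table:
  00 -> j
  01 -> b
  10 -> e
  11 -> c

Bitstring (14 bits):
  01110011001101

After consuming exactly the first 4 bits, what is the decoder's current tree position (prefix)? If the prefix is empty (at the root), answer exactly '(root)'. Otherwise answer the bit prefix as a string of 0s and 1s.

Bit 0: prefix='0' (no match yet)
Bit 1: prefix='01' -> emit 'b', reset
Bit 2: prefix='1' (no match yet)
Bit 3: prefix='11' -> emit 'c', reset

Answer: (root)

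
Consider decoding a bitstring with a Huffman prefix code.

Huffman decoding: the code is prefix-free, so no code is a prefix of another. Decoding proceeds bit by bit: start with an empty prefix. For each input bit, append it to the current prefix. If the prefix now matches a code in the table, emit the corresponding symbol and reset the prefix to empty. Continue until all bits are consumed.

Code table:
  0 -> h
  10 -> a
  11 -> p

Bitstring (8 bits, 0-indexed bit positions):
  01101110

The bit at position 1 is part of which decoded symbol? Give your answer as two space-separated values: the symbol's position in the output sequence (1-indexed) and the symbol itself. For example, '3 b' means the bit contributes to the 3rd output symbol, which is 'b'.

Bit 0: prefix='0' -> emit 'h', reset
Bit 1: prefix='1' (no match yet)
Bit 2: prefix='11' -> emit 'p', reset
Bit 3: prefix='0' -> emit 'h', reset
Bit 4: prefix='1' (no match yet)
Bit 5: prefix='11' -> emit 'p', reset

Answer: 2 p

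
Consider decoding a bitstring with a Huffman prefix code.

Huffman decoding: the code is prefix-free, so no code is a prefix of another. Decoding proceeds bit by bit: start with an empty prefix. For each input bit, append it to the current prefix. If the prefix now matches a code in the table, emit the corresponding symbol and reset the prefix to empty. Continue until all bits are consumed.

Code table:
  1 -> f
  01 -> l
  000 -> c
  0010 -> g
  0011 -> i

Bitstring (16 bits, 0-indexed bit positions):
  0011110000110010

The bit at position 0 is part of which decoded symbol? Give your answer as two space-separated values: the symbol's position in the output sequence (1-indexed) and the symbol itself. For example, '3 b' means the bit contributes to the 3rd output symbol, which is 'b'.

Answer: 1 i

Derivation:
Bit 0: prefix='0' (no match yet)
Bit 1: prefix='00' (no match yet)
Bit 2: prefix='001' (no match yet)
Bit 3: prefix='0011' -> emit 'i', reset
Bit 4: prefix='1' -> emit 'f', reset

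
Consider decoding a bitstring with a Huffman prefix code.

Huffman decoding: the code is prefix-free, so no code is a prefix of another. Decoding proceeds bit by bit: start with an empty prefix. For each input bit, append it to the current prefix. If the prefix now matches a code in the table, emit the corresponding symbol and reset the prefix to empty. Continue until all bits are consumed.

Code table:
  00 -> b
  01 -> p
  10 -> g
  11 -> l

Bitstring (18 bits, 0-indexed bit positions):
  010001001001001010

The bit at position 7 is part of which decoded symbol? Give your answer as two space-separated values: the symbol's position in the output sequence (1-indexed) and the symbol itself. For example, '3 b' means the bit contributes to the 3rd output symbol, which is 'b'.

Answer: 4 b

Derivation:
Bit 0: prefix='0' (no match yet)
Bit 1: prefix='01' -> emit 'p', reset
Bit 2: prefix='0' (no match yet)
Bit 3: prefix='00' -> emit 'b', reset
Bit 4: prefix='0' (no match yet)
Bit 5: prefix='01' -> emit 'p', reset
Bit 6: prefix='0' (no match yet)
Bit 7: prefix='00' -> emit 'b', reset
Bit 8: prefix='1' (no match yet)
Bit 9: prefix='10' -> emit 'g', reset
Bit 10: prefix='0' (no match yet)
Bit 11: prefix='01' -> emit 'p', reset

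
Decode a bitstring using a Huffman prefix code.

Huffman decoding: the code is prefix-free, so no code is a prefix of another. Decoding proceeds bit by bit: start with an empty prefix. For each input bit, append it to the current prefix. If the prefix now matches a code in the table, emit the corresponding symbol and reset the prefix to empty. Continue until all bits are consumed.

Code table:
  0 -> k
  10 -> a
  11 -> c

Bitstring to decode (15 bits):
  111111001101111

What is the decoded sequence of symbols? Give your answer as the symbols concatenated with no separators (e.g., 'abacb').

Bit 0: prefix='1' (no match yet)
Bit 1: prefix='11' -> emit 'c', reset
Bit 2: prefix='1' (no match yet)
Bit 3: prefix='11' -> emit 'c', reset
Bit 4: prefix='1' (no match yet)
Bit 5: prefix='11' -> emit 'c', reset
Bit 6: prefix='0' -> emit 'k', reset
Bit 7: prefix='0' -> emit 'k', reset
Bit 8: prefix='1' (no match yet)
Bit 9: prefix='11' -> emit 'c', reset
Bit 10: prefix='0' -> emit 'k', reset
Bit 11: prefix='1' (no match yet)
Bit 12: prefix='11' -> emit 'c', reset
Bit 13: prefix='1' (no match yet)
Bit 14: prefix='11' -> emit 'c', reset

Answer: ccckkckcc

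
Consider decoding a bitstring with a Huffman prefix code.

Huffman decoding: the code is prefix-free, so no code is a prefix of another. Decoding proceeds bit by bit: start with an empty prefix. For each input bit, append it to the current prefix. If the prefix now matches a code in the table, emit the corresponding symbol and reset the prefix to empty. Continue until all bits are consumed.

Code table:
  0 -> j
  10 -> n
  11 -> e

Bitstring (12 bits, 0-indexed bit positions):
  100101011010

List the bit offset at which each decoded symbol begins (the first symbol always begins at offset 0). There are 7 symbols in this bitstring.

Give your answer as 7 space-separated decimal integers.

Bit 0: prefix='1' (no match yet)
Bit 1: prefix='10' -> emit 'n', reset
Bit 2: prefix='0' -> emit 'j', reset
Bit 3: prefix='1' (no match yet)
Bit 4: prefix='10' -> emit 'n', reset
Bit 5: prefix='1' (no match yet)
Bit 6: prefix='10' -> emit 'n', reset
Bit 7: prefix='1' (no match yet)
Bit 8: prefix='11' -> emit 'e', reset
Bit 9: prefix='0' -> emit 'j', reset
Bit 10: prefix='1' (no match yet)
Bit 11: prefix='10' -> emit 'n', reset

Answer: 0 2 3 5 7 9 10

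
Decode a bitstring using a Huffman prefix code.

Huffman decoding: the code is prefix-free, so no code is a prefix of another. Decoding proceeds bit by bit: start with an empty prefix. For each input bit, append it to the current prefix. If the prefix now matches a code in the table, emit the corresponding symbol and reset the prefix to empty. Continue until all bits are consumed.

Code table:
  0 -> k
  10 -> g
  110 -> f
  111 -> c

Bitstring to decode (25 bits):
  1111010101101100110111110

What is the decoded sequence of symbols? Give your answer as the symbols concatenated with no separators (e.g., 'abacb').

Answer: cgggffkfcf

Derivation:
Bit 0: prefix='1' (no match yet)
Bit 1: prefix='11' (no match yet)
Bit 2: prefix='111' -> emit 'c', reset
Bit 3: prefix='1' (no match yet)
Bit 4: prefix='10' -> emit 'g', reset
Bit 5: prefix='1' (no match yet)
Bit 6: prefix='10' -> emit 'g', reset
Bit 7: prefix='1' (no match yet)
Bit 8: prefix='10' -> emit 'g', reset
Bit 9: prefix='1' (no match yet)
Bit 10: prefix='11' (no match yet)
Bit 11: prefix='110' -> emit 'f', reset
Bit 12: prefix='1' (no match yet)
Bit 13: prefix='11' (no match yet)
Bit 14: prefix='110' -> emit 'f', reset
Bit 15: prefix='0' -> emit 'k', reset
Bit 16: prefix='1' (no match yet)
Bit 17: prefix='11' (no match yet)
Bit 18: prefix='110' -> emit 'f', reset
Bit 19: prefix='1' (no match yet)
Bit 20: prefix='11' (no match yet)
Bit 21: prefix='111' -> emit 'c', reset
Bit 22: prefix='1' (no match yet)
Bit 23: prefix='11' (no match yet)
Bit 24: prefix='110' -> emit 'f', reset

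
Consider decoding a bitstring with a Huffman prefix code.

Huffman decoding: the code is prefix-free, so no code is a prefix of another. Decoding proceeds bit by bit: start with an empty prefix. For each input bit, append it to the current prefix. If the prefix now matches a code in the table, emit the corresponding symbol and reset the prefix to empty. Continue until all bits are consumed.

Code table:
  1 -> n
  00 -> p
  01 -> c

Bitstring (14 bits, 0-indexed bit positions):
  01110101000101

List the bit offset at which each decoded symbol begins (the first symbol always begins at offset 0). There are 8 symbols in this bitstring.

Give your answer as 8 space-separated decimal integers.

Bit 0: prefix='0' (no match yet)
Bit 1: prefix='01' -> emit 'c', reset
Bit 2: prefix='1' -> emit 'n', reset
Bit 3: prefix='1' -> emit 'n', reset
Bit 4: prefix='0' (no match yet)
Bit 5: prefix='01' -> emit 'c', reset
Bit 6: prefix='0' (no match yet)
Bit 7: prefix='01' -> emit 'c', reset
Bit 8: prefix='0' (no match yet)
Bit 9: prefix='00' -> emit 'p', reset
Bit 10: prefix='0' (no match yet)
Bit 11: prefix='01' -> emit 'c', reset
Bit 12: prefix='0' (no match yet)
Bit 13: prefix='01' -> emit 'c', reset

Answer: 0 2 3 4 6 8 10 12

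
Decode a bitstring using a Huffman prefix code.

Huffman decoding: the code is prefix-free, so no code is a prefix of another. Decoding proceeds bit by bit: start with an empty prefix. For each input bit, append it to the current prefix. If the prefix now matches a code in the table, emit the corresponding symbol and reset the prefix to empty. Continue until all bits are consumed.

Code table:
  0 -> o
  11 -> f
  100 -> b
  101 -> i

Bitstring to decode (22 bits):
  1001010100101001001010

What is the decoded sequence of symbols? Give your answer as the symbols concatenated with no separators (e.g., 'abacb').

Bit 0: prefix='1' (no match yet)
Bit 1: prefix='10' (no match yet)
Bit 2: prefix='100' -> emit 'b', reset
Bit 3: prefix='1' (no match yet)
Bit 4: prefix='10' (no match yet)
Bit 5: prefix='101' -> emit 'i', reset
Bit 6: prefix='0' -> emit 'o', reset
Bit 7: prefix='1' (no match yet)
Bit 8: prefix='10' (no match yet)
Bit 9: prefix='100' -> emit 'b', reset
Bit 10: prefix='1' (no match yet)
Bit 11: prefix='10' (no match yet)
Bit 12: prefix='101' -> emit 'i', reset
Bit 13: prefix='0' -> emit 'o', reset
Bit 14: prefix='0' -> emit 'o', reset
Bit 15: prefix='1' (no match yet)
Bit 16: prefix='10' (no match yet)
Bit 17: prefix='100' -> emit 'b', reset
Bit 18: prefix='1' (no match yet)
Bit 19: prefix='10' (no match yet)
Bit 20: prefix='101' -> emit 'i', reset
Bit 21: prefix='0' -> emit 'o', reset

Answer: biobioobio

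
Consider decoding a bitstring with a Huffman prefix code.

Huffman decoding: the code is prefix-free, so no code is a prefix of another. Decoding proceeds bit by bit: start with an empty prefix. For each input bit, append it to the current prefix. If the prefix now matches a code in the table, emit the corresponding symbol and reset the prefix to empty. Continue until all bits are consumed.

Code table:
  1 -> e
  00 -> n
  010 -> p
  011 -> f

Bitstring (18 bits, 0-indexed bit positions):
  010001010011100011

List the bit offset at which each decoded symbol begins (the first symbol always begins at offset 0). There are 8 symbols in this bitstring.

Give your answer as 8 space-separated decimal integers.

Answer: 0 3 5 6 9 12 13 15

Derivation:
Bit 0: prefix='0' (no match yet)
Bit 1: prefix='01' (no match yet)
Bit 2: prefix='010' -> emit 'p', reset
Bit 3: prefix='0' (no match yet)
Bit 4: prefix='00' -> emit 'n', reset
Bit 5: prefix='1' -> emit 'e', reset
Bit 6: prefix='0' (no match yet)
Bit 7: prefix='01' (no match yet)
Bit 8: prefix='010' -> emit 'p', reset
Bit 9: prefix='0' (no match yet)
Bit 10: prefix='01' (no match yet)
Bit 11: prefix='011' -> emit 'f', reset
Bit 12: prefix='1' -> emit 'e', reset
Bit 13: prefix='0' (no match yet)
Bit 14: prefix='00' -> emit 'n', reset
Bit 15: prefix='0' (no match yet)
Bit 16: prefix='01' (no match yet)
Bit 17: prefix='011' -> emit 'f', reset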